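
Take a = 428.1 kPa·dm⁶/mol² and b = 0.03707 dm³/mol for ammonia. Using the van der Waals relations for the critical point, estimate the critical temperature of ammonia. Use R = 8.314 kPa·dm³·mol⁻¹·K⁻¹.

For a van der Waals gas, T_c = 8a/(27Rb).
T_c = 8×428.1/(27×8.314×0.03707) = 3424.8/8.3214 = 411.6 K

T_c ≈ 411.6 K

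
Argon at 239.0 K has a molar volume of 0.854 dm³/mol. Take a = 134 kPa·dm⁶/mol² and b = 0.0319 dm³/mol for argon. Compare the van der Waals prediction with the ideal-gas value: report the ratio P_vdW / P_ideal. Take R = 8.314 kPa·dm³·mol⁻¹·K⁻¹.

P_vdW / P_ideal ≈ 0.9598

Ideal: P_ideal = RT/V_m = (8.314)(239.0)/0.854 = 2326.75 kPa
vdW: P = RT/(V_m − b) − a/V_m² = 1987.05/0.822100 − 134/0.729316 = 2417.04 − 183.734 = 2233.31 kPa
Ratio = 2233.31/2326.75 = 0.9598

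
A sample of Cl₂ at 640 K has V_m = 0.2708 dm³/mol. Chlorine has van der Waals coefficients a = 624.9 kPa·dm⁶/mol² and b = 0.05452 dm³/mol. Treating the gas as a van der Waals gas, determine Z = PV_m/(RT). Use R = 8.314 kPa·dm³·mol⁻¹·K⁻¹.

Z ≈ 0.8184

P = RT/(V_m − b) − a/V_m² = (8.314)(640)/(0.2708 − 0.05452) − 624.9/(0.2708)²
  = 5321.0/0.21628 − 8521.4 = 24602 − 8521.4 = 16081 kPa
Z = PV_m/(RT) = (16081)(0.2708)/((8.314)(640)) = 4354.7/5321.0 = 0.8184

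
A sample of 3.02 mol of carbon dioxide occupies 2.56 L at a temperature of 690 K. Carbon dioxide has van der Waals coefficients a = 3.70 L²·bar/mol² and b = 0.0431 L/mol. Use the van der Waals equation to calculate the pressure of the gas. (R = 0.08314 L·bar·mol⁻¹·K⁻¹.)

P = nRT/(V − nb) − a n²/V²
nRT/(V − nb) = (3.02)(0.08314)(690)/(2.56 − 3.02×0.0431) = 173.25/2.4298 = 71.302 bar
a n²/V² = (3.70)(3.02)²/(2.56)² = 5.1492 bar
P = 71.302 − 5.1492 = 66.15 bar

P ≈ 66.15 bar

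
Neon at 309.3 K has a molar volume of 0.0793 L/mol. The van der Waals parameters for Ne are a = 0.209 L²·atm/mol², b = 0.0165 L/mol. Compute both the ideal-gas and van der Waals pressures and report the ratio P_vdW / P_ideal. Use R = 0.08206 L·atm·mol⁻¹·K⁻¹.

Ideal: P_ideal = RT/V_m = (0.08206)(309.3)/0.0793 = 320.065 atm
vdW: P = RT/(V_m − b) − a/V_m² = 25.3812/0.0628000 − 0.209/0.00628849 = 404.159 − 33.2353 = 370.924 atm
Ratio = 370.924/320.065 = 1.159

P_vdW / P_ideal ≈ 1.159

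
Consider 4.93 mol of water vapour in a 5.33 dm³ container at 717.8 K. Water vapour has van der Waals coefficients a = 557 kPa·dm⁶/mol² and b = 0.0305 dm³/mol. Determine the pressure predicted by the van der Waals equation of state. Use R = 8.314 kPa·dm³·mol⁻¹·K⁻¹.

P ≈ 5204 kPa

P = nRT/(V − nb) − a n²/V²
nRT/(V − nb) = (4.93)(8.314)(717.8)/(5.33 − 4.93×0.0305) = 29421/5.1796 = 5680.2 kPa
a n²/V² = (557)(4.93)²/(5.33)² = 476.53 kPa
P = 5680.2 − 476.53 = 5204 kPa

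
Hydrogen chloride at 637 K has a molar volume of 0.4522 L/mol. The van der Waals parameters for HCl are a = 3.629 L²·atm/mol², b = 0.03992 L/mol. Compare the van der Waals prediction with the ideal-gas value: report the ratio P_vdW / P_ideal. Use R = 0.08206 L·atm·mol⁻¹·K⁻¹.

P_vdW / P_ideal ≈ 0.9433

Ideal: P_ideal = RT/V_m = (0.08206)(637)/0.4522 = 115.595 atm
vdW: P = RT/(V_m − b) − a/V_m² = 52.2722/0.412280 − 3.629/0.204485 = 126.788 − 17.7470 = 109.041 atm
Ratio = 109.041/115.595 = 0.9433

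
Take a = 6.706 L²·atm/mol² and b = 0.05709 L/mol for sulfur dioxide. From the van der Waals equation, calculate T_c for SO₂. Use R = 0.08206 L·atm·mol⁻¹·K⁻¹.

T_c ≈ 424.1 K

For a van der Waals gas, T_c = 8a/(27Rb).
T_c = 8×6.706/(27×0.08206×0.05709) = 53.648/0.12649 = 424.1 K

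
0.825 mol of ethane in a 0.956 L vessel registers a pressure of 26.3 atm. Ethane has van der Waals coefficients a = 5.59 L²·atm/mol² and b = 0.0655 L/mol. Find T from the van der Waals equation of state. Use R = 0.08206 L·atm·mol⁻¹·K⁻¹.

T = (P + a n²/V²)(V − nb)/(nR)
P + a n²/V² = 26.3 + (5.59)(0.825)²/(0.956)² = 30.463 atm
V − nb = 0.956 − (0.825)(0.0655) = 0.90196 L
T = (30.463)(0.90196)/((0.825)(0.08206)) = 405.9 K

T ≈ 405.9 K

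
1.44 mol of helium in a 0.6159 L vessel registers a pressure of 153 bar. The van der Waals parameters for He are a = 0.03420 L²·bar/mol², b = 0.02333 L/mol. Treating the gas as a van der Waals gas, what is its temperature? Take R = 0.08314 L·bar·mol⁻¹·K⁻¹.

T = (P + a n²/V²)(V − nb)/(nR)
P + a n²/V² = 153 + (0.03420)(1.44)²/(0.6159)² = 153.19 bar
V − nb = 0.6159 − (1.44)(0.02333) = 0.58230 L
T = (153.19)(0.58230)/((1.44)(0.08314)) = 745.1 K

T ≈ 745.1 K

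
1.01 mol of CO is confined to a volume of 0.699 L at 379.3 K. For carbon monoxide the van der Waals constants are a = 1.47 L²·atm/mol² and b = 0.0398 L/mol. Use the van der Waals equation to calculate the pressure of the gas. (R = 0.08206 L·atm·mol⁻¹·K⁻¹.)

P ≈ 44.65 atm

P = nRT/(V − nb) − a n²/V²
nRT/(V − nb) = (1.01)(0.08206)(379.3)/(0.699 − 1.01×0.0398) = 31.437/0.65880 = 47.719 atm
a n²/V² = (1.47)(1.01)²/(0.699)² = 3.0691 atm
P = 47.719 − 3.0691 = 44.65 atm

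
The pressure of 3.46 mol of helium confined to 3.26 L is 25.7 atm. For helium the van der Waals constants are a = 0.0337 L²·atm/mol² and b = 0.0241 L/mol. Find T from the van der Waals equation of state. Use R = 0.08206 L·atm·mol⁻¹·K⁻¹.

T ≈ 288.0 K

T = (P + a n²/V²)(V − nb)/(nR)
P + a n²/V² = 25.7 + (0.0337)(3.46)²/(3.26)² = 25.738 atm
V − nb = 3.26 − (3.46)(0.0241) = 3.1766 L
T = (25.738)(3.1766)/((3.46)(0.08206)) = 288.0 K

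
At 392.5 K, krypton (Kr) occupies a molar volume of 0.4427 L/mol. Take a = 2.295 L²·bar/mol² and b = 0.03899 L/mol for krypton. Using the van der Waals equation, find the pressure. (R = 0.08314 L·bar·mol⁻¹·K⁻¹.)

P = RT/(V_m − b) − a/V_m²
RT/(V_m − b) = (0.08314)(392.5)/(0.4427 − 0.03899) = 32.632/0.40371 = 80.830 bar
a/V_m² = 2.295/(0.4427)² = 11.710 bar
P = 80.830 − 11.710 = 69.12 bar

P ≈ 69.12 bar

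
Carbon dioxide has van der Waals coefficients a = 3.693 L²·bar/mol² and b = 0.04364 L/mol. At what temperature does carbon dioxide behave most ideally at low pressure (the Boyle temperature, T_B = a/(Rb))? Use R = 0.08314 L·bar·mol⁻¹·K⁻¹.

For a van der Waals gas the second virial coefficient B₂ = b − a/(RT) vanishes at T_B = a/(Rb).
T_B = 3.693/(0.08314×0.04364) = 3.693/0.0036282 = 1018 K

T_B ≈ 1018 K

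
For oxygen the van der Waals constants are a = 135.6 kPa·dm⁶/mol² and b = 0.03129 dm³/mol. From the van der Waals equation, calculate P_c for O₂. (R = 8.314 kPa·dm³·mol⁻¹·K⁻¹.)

For a van der Waals gas, P_c = a/(27b²).
P_c = 135.6/(27×(0.03129)²) = 135.6/0.026435 = 5130 kPa

P_c ≈ 5130 kPa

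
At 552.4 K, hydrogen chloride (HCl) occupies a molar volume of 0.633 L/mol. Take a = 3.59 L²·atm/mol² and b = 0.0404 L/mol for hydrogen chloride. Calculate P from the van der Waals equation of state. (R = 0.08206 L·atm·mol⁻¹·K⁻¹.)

P = RT/(V_m − b) − a/V_m²
RT/(V_m − b) = (0.08206)(552.4)/(0.633 − 0.0404) = 45.330/0.59260 = 76.493 atm
a/V_m² = 3.59/(0.633)² = 8.9596 atm
P = 76.493 − 8.9596 = 67.53 atm

P ≈ 67.53 atm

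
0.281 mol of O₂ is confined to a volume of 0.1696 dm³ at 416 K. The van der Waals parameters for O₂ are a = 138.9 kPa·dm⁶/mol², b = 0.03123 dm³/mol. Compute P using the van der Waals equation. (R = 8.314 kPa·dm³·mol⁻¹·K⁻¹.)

P ≈ 5662 kPa

P = nRT/(V − nb) − a n²/V²
nRT/(V − nb) = (0.281)(8.314)(416)/(0.1696 − 0.281×0.03123) = 971.87/0.16082 = 6043.2 kPa
a n²/V² = (138.9)(0.281)²/(0.1696)² = 381.30 kPa
P = 6043.2 − 381.30 = 5662 kPa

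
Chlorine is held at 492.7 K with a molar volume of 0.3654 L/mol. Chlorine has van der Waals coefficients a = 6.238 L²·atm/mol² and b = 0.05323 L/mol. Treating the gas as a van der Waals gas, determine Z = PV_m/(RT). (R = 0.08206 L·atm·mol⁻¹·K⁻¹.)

Z ≈ 0.7483

P = RT/(V_m − b) − a/V_m² = (0.08206)(492.7)/(0.3654 − 0.05323) − 6.238/(0.3654)²
  = 40.431/0.31217 − 46.721 = 129.52 − 46.721 = 82.80 atm
Z = PV_m/(RT) = (82.80)(0.3654)/((0.08206)(492.7)) = 30.255/40.431 = 0.7483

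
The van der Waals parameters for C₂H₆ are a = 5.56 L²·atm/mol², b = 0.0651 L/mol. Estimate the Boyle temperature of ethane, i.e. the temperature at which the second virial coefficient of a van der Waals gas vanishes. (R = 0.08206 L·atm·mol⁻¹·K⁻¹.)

For a van der Waals gas the second virial coefficient B₂ = b − a/(RT) vanishes at T_B = a/(Rb).
T_B = 5.56/(0.08206×0.0651) = 5.56/0.0053421 = 1041 K

T_B ≈ 1041 K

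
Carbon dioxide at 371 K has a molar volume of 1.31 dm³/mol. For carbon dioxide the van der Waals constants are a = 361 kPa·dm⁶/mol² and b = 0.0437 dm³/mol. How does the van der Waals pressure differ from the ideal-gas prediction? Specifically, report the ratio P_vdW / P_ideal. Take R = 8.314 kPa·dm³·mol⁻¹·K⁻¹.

P_vdW / P_ideal ≈ 0.9452

Ideal: P_ideal = RT/V_m = (8.314)(371)/1.31 = 2354.58 kPa
vdW: P = RT/(V_m − b) − a/V_m² = 3084.49/1.26630 − 361/1.71610 = 2435.83 − 210.361 = 2225.47 kPa
Ratio = 2225.47/2354.58 = 0.9452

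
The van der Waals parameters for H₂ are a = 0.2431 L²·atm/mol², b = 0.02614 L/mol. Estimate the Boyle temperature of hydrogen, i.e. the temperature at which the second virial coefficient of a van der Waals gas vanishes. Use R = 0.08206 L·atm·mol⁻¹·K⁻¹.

For a van der Waals gas the second virial coefficient B₂ = b − a/(RT) vanishes at T_B = a/(Rb).
T_B = 0.2431/(0.08206×0.02614) = 0.2431/0.0021450 = 113.3 K

T_B ≈ 113.3 K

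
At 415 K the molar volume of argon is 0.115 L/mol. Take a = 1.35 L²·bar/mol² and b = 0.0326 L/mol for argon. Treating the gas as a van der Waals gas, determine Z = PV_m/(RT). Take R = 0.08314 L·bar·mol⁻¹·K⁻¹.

Z ≈ 1.055

P = RT/(V_m − b) − a/V_m² = (0.08314)(415)/(0.115 − 0.0326) − 1.35/(0.115)²
  = 34.503/0.082400 − 102.08 = 418.73 − 102.08 = 316.65 bar
Z = PV_m/(RT) = (316.65)(0.115)/((0.08314)(415)) = 36.415/34.503 = 1.055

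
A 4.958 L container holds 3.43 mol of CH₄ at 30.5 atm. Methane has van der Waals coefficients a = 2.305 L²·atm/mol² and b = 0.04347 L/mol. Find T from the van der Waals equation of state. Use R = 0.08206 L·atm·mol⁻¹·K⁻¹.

T = (P + a n²/V²)(V − nb)/(nR)
P + a n²/V² = 30.5 + (2.305)(3.43)²/(4.958)² = 31.603 atm
V − nb = 4.958 − (3.43)(0.04347) = 4.8089 L
T = (31.603)(4.8089)/((3.43)(0.08206)) = 539.9 K

T ≈ 539.9 K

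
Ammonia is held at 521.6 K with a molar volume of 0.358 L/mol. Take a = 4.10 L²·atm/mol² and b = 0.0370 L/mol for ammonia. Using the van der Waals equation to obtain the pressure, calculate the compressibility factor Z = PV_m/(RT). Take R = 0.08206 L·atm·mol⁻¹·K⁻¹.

P = RT/(V_m − b) − a/V_m² = (0.08206)(521.6)/(0.358 − 0.0370) − 4.10/(0.358)²
  = 42.802/0.32100 − 31.990 = 133.34 − 31.990 = 101.35 atm
Z = PV_m/(RT) = (101.35)(0.358)/((0.08206)(521.6)) = 36.283/42.802 = 0.8477

Z ≈ 0.8477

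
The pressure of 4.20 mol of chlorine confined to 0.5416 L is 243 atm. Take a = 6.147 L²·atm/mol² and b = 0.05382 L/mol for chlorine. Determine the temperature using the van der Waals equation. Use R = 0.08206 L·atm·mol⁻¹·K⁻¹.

T ≈ 560.9 K

T = (P + a n²/V²)(V − nb)/(nR)
P + a n²/V² = 243 + (6.147)(4.20)²/(0.5416)² = 612.66 atm
V − nb = 0.5416 − (4.20)(0.05382) = 0.31556 L
T = (612.66)(0.31556)/((4.20)(0.08206)) = 560.9 K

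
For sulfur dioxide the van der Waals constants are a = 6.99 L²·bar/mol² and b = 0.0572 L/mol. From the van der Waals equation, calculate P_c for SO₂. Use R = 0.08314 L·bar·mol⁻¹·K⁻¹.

P_c ≈ 79.13 bar

For a van der Waals gas, P_c = a/(27b²).
P_c = 6.99/(27×(0.0572)²) = 6.99/0.088340 = 79.13 bar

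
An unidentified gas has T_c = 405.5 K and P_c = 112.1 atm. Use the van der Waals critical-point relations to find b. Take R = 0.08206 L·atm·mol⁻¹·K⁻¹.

From T_c = 8a/(27Rb) and P_c = a/(27b²): b = R T_c/(8 P_c).
b = (0.08206)(405.5)/(8×112.1) = 33.275/896.80 = 0.03710 L/mol

b ≈ 0.03710 L/mol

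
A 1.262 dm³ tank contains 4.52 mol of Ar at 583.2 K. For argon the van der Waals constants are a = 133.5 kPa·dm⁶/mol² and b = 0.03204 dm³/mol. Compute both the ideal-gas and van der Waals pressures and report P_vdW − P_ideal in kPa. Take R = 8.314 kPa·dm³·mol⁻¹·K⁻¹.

ΔP ≈ 539 kPa

Ideal: P_ideal = nRT/V = (4.52)(8.314)(583.2)/1.262 = 17366.3 kPa
vdW: P = nRT/(V − nb) − a n²/V² = 21916.2/1.11718 − 2727.46/1.59264 = 19617.4 − 1712.54 = 17904.9 kPa
ΔP = 17904.9 − 17366.3 = 539 kPa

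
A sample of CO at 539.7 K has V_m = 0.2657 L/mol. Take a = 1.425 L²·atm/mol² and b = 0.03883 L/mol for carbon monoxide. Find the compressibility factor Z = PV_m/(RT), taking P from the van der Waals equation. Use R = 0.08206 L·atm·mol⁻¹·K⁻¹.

P = RT/(V_m − b) − a/V_m² = (0.08206)(539.7)/(0.2657 − 0.03883) − 1.425/(0.2657)²
  = 44.288/0.22687 − 20.185 = 195.21 − 20.185 = 175.03 atm
Z = PV_m/(RT) = (175.03)(0.2657)/((0.08206)(539.7)) = 46.505/44.288 = 1.050

Z ≈ 1.050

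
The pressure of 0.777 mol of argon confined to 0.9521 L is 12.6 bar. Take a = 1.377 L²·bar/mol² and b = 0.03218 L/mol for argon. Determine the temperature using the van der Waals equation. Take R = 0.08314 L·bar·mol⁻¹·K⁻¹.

T ≈ 194.0 K

T = (P + a n²/V²)(V − nb)/(nR)
P + a n²/V² = 12.6 + (1.377)(0.777)²/(0.9521)² = 13.517 bar
V − nb = 0.9521 − (0.777)(0.03218) = 0.92710 L
T = (13.517)(0.92710)/((0.777)(0.08314)) = 194.0 K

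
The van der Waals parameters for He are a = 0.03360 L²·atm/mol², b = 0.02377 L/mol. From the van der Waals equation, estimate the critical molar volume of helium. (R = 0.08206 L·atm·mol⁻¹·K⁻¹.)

V_m,c ≈ 0.07131 L/mol

For a van der Waals gas, V_m,c = 3b.
V_m,c = 3×0.02377 = 0.07131 L/mol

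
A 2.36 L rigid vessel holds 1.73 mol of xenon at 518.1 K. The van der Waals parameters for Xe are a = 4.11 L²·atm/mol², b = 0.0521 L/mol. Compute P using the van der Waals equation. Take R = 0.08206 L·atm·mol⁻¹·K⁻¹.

P = nRT/(V − nb) − a n²/V²
nRT/(V − nb) = (1.73)(0.08206)(518.1)/(2.36 − 1.73×0.0521) = 73.551/2.2699 = 32.403 atm
a n²/V² = (4.11)(1.73)²/(2.36)² = 2.2086 atm
P = 32.403 − 2.2086 = 30.19 atm

P ≈ 30.19 atm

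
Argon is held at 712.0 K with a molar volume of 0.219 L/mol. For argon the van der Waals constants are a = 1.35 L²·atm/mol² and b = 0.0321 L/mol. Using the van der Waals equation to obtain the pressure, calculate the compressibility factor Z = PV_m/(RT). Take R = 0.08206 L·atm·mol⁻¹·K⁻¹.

P = RT/(V_m − b) − a/V_m² = (0.08206)(712.0)/(0.219 − 0.0321) − 1.35/(0.219)²
  = 58.427/0.18690 − 28.148 = 312.61 − 28.148 = 284.46 atm
Z = PV_m/(RT) = (284.46)(0.219)/((0.08206)(712.0)) = 62.297/58.427 = 1.066

Z ≈ 1.066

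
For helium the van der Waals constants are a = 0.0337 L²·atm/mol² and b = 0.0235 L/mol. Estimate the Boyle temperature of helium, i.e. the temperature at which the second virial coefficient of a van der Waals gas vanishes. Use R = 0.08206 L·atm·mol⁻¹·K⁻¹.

T_B ≈ 17.48 K

For a van der Waals gas the second virial coefficient B₂ = b − a/(RT) vanishes at T_B = a/(Rb).
T_B = 0.0337/(0.08206×0.0235) = 0.0337/0.0019284 = 17.48 K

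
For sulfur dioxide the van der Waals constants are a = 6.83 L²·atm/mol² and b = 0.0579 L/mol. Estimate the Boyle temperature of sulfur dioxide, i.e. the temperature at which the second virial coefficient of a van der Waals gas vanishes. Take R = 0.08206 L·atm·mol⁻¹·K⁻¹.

T_B ≈ 1438 K

For a van der Waals gas the second virial coefficient B₂ = b − a/(RT) vanishes at T_B = a/(Rb).
T_B = 6.83/(0.08206×0.0579) = 6.83/0.0047513 = 1438 K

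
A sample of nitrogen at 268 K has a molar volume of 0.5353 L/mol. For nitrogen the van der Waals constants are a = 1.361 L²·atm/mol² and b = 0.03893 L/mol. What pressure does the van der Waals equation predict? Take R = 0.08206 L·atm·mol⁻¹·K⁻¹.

P = RT/(V_m − b) − a/V_m²
RT/(V_m − b) = (0.08206)(268)/(0.5353 − 0.03893) = 21.992/0.49637 = 44.306 atm
a/V_m² = 1.361/(0.5353)² = 4.7497 atm
P = 44.306 − 4.7497 = 39.56 atm

P ≈ 39.56 atm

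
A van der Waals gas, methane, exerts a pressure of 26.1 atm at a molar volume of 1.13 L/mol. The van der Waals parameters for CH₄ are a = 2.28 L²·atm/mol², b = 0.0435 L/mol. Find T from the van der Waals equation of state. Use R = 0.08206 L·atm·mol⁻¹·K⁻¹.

T = (P + a/V_m²)(V_m − b)/R
P + a/V_m² = 26.1 + 2.28/(1.13)² = 27.886 atm
V_m − b = 1.13 − 0.0435 = 1.0865 L/mol
T = (27.886)(1.0865)/0.08206 = 369.2 K

T ≈ 369.2 K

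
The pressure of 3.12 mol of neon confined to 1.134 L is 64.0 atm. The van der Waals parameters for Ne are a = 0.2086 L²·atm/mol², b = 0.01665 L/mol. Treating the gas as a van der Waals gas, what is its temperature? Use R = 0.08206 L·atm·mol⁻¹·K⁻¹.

T ≈ 277.2 K

T = (P + a n²/V²)(V − nb)/(nR)
P + a n²/V² = 64.0 + (0.2086)(3.12)²/(1.134)² = 65.579 atm
V − nb = 1.134 − (3.12)(0.01665) = 1.0821 L
T = (65.579)(1.0821)/((3.12)(0.08206)) = 277.2 K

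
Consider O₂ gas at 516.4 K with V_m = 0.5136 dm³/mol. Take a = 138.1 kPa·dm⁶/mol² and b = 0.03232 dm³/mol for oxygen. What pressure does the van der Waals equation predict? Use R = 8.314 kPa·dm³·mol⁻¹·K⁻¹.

P = RT/(V_m − b) − a/V_m²
RT/(V_m − b) = (8.314)(516.4)/(0.5136 − 0.03232) = 4293.3/0.48128 = 8920.6 kPa
a/V_m² = 138.1/(0.5136)² = 523.53 kPa
P = 8920.6 − 523.53 = 8397 kPa

P ≈ 8397 kPa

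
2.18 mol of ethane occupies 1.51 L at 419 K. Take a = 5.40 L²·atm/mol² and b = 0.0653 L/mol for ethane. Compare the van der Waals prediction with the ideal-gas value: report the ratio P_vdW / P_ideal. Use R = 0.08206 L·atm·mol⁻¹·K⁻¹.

P_vdW / P_ideal ≈ 0.8773

Ideal: P_ideal = nRT/V = (2.18)(0.08206)(419)/1.51 = 49.6392 atm
vdW: P = nRT/(V − nb) − a n²/V² = 74.9552/1.36765 − 25.6630/2.28010 = 54.8058 − 11.2552 = 43.5506 atm
Ratio = 43.5506/49.6392 = 0.8773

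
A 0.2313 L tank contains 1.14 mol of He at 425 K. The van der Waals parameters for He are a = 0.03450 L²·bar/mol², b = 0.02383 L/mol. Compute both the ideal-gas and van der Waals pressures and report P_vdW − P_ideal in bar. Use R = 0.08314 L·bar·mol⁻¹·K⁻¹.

ΔP ≈ 22.34 bar

Ideal: P_ideal = nRT/V = (1.14)(0.08314)(425)/0.2313 = 174.152 bar
vdW: P = nRT/(V − nb) − a n²/V² = 40.2813/0.204134 − 0.0448362/0.0534997 = 197.328 − 0.838065 = 196.490 bar
ΔP = 196.490 − 174.152 = 22.34 bar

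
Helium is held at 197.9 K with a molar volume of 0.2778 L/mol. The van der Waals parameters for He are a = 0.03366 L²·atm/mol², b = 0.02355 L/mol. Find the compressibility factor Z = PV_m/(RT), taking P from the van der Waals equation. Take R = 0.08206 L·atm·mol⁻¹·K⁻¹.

Z ≈ 1.085

P = RT/(V_m − b) − a/V_m² = (0.08206)(197.9)/(0.2778 − 0.02355) − 0.03366/(0.2778)²
  = 16.240/0.25425 − 0.43616 = 63.874 − 0.43616 = 63.438 atm
Z = PV_m/(RT) = (63.438)(0.2778)/((0.08206)(197.9)) = 17.623/16.240 = 1.085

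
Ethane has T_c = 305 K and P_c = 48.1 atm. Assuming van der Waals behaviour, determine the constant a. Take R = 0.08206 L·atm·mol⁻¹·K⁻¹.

From T_c = 8a/(27Rb) and P_c = a/(27b²): a = 27 R² T_c²/(64 P_c).
a = 27×(0.08206)²×(305)²/(64×48.1) = 16913/3078.4 = 5.494 L²·atm/mol²

a ≈ 5.494 L²·atm/mol²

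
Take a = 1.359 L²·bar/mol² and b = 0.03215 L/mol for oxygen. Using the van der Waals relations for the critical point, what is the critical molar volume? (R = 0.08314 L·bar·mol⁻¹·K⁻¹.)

For a van der Waals gas, V_m,c = 3b.
V_m,c = 3×0.03215 = 0.09645 L/mol

V_m,c ≈ 0.09645 L/mol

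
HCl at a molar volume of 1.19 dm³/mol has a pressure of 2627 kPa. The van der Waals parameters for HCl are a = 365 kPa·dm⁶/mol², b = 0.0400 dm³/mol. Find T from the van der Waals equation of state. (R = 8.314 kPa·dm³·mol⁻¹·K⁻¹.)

T = (P + a/V_m²)(V_m − b)/R
P + a/V_m² = 2627 + 365/(1.19)² = 2884.8 kPa
V_m − b = 1.19 − 0.0400 = 1.1500 dm³/mol
T = (2884.8)(1.1500)/8.314 = 399.0 K

T ≈ 399.0 K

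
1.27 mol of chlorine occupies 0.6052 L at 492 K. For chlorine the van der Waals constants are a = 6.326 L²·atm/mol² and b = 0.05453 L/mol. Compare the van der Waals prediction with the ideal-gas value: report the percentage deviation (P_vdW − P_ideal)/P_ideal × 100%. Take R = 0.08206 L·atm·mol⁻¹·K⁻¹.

Ideal: P_ideal = nRT/V = (1.27)(0.08206)(492)/0.6052 = 84.7230 atm
vdW: P = nRT/(V − nb) − a n²/V² = 51.2744/0.535947 − 10.2032/0.366267 = 95.6707 − 27.8573 = 67.8134 atm
% deviation = (67.8134 − 84.7230)/84.7230 × 100% = -19.96%

-19.96 %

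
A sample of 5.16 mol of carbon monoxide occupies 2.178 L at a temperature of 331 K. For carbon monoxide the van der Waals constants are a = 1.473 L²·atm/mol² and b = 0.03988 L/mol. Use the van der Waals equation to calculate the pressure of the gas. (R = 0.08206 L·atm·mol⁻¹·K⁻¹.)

P ≈ 62.80 atm

P = nRT/(V − nb) − a n²/V²
nRT/(V − nb) = (5.16)(0.08206)(331)/(2.178 − 5.16×0.03988) = 140.16/1.9722 = 71.068 atm
a n²/V² = (1.473)(5.16)²/(2.178)² = 8.2677 atm
P = 71.068 − 8.2677 = 62.80 atm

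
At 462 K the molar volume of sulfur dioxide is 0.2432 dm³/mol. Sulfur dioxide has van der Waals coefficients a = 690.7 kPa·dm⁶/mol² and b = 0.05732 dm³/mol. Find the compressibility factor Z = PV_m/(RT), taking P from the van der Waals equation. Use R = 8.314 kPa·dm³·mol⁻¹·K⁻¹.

P = RT/(V_m − b) − a/V_m² = (8.314)(462)/(0.2432 − 0.05732) − 690.7/(0.2432)²
  = 3841.1/0.18588 − 11678 = 20664 − 11678 = 8986 kPa
Z = PV_m/(RT) = (8986)(0.2432)/((8.314)(462)) = 2185.4/3841.1 = 0.5690

Z ≈ 0.5690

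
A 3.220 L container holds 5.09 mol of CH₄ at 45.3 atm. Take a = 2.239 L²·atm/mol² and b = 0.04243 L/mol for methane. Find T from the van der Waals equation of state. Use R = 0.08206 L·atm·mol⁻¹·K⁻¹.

T ≈ 366.0 K

T = (P + a n²/V²)(V − nb)/(nR)
P + a n²/V² = 45.3 + (2.239)(5.09)²/(3.220)² = 50.895 atm
V − nb = 3.220 − (5.09)(0.04243) = 3.0040 L
T = (50.895)(3.0040)/((5.09)(0.08206)) = 366.0 K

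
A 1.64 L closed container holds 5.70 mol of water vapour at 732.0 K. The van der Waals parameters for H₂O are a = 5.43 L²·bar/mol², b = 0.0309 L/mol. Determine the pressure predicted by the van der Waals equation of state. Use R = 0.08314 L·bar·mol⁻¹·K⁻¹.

P ≈ 171.4 bar

P = nRT/(V − nb) − a n²/V²
nRT/(V − nb) = (5.70)(0.08314)(732.0)/(1.64 − 5.70×0.0309) = 346.89/1.4639 = 236.96 bar
a n²/V² = (5.43)(5.70)²/(1.64)² = 65.594 bar
P = 236.96 − 65.594 = 171.4 bar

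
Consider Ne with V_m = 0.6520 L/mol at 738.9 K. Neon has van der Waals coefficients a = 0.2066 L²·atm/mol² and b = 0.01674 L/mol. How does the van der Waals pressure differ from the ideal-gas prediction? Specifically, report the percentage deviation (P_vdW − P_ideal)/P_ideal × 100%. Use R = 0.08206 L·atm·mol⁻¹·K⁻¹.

2.11 %

Ideal: P_ideal = RT/V_m = (0.08206)(738.9)/0.6520 = 92.9971 atm
vdW: P = RT/(V_m − b) − a/V_m² = 60.6341/0.635260 − 0.2066/0.425104 = 95.4477 − 0.485999 = 94.9617 atm
% deviation = (94.9617 − 92.9971)/92.9971 × 100% = 2.11%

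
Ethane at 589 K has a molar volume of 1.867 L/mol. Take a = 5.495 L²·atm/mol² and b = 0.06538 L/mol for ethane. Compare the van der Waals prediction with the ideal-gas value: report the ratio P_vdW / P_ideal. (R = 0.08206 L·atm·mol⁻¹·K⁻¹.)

Ideal: P_ideal = RT/V_m = (0.08206)(589)/1.867 = 25.8882 atm
vdW: P = RT/(V_m − b) − a/V_m² = 48.3333/1.80162 − 5.495/3.48569 = 26.8277 − 1.57645 = 25.2513 atm
Ratio = 25.2513/25.8882 = 0.9754

P_vdW / P_ideal ≈ 0.9754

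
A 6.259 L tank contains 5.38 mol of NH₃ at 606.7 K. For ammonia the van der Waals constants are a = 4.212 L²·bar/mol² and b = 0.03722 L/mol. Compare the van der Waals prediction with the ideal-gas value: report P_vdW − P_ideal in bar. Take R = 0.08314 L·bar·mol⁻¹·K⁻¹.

ΔP ≈ -1.679 bar

Ideal: P_ideal = nRT/V = (5.38)(0.08314)(606.7)/6.259 = 43.3572 bar
vdW: P = nRT/(V − nb) − a n²/V² = 271.373/6.05876 − 121.914/39.1751 = 44.7902 − 3.11203 = 41.6782 bar
ΔP = 41.6782 − 43.3572 = -1.679 bar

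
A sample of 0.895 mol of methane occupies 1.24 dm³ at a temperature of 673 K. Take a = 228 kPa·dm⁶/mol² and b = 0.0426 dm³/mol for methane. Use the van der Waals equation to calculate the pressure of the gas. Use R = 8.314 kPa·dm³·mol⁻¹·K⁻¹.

P ≈ 4048 kPa

P = nRT/(V − nb) − a n²/V²
nRT/(V − nb) = (0.895)(8.314)(673)/(1.24 − 0.895×0.0426) = 5007.8/1.2019 = 4166.6 kPa
a n²/V² = (228)(0.895)²/(1.24)² = 118.78 kPa
P = 4166.6 − 118.78 = 4048 kPa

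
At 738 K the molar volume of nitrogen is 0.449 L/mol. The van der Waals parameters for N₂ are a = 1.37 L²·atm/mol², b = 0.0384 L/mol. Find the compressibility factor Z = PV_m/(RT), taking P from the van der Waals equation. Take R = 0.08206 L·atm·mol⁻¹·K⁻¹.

P = RT/(V_m − b) − a/V_m² = (0.08206)(738)/(0.449 − 0.0384) − 1.37/(0.449)²
  = 60.560/0.41060 − 6.7956 = 147.49 − 6.7956 = 140.69 atm
Z = PV_m/(RT) = (140.69)(0.449)/((0.08206)(738)) = 63.170/60.560 = 1.043

Z ≈ 1.043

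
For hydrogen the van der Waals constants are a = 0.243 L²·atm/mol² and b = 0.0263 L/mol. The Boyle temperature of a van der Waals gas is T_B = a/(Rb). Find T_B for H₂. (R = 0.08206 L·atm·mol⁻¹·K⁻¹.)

T_B ≈ 112.6 K

For a van der Waals gas the second virial coefficient B₂ = b − a/(RT) vanishes at T_B = a/(Rb).
T_B = 0.243/(0.08206×0.0263) = 0.243/0.0021582 = 112.6 K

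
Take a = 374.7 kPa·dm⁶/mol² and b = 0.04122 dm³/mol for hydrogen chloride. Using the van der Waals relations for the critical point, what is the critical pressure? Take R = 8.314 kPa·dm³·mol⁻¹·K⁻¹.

For a van der Waals gas, P_c = a/(27b²).
P_c = 374.7/(27×(0.04122)²) = 374.7/0.045875 = 8168 kPa

P_c ≈ 8168 kPa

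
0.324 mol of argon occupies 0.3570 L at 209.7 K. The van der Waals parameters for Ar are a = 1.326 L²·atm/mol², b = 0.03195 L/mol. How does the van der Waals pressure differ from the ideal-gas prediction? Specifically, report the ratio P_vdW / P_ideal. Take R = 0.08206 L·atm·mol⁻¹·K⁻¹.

Ideal: P_ideal = nRT/V = (0.324)(0.08206)(209.7)/0.3570 = 15.6173 atm
vdW: P = nRT/(V − nb) − a n²/V² = 5.57539/0.346648 − 0.139198/0.127449 = 16.0837 − 1.09219 = 14.9915 atm
Ratio = 14.9915/15.6173 = 0.9599

P_vdW / P_ideal ≈ 0.9599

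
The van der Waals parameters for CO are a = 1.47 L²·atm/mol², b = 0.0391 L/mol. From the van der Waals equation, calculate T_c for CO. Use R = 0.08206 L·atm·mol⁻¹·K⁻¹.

For a van der Waals gas, T_c = 8a/(27Rb).
T_c = 8×1.47/(27×0.08206×0.0391) = 11.760/0.086631 = 135.7 K

T_c ≈ 135.7 K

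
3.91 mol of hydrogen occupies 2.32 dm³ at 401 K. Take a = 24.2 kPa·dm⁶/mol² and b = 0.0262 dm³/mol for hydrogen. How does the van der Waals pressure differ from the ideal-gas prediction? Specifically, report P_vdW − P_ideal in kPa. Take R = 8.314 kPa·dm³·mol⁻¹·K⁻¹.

Ideal: P_ideal = nRT/V = (3.91)(8.314)(401)/2.32 = 5618.79 kPa
vdW: P = nRT/(V − nb) − a n²/V² = 13035.6/2.21756 − 369.972/5.38240 = 5878.35 − 68.7374 = 5809.61 kPa
ΔP = 5809.61 − 5618.79 = 190.8 kPa

ΔP ≈ 190.8 kPa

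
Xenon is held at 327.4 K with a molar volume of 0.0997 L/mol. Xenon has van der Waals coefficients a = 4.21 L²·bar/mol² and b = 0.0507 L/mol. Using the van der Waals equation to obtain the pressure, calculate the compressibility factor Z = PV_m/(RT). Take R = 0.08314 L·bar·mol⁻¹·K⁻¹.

Z ≈ 0.4834

P = RT/(V_m − b) − a/V_m² = (0.08314)(327.4)/(0.0997 − 0.0507) − 4.21/(0.0997)²
  = 27.220/0.049000 − 423.54 = 555.51 − 423.54 = 131.97 bar
Z = PV_m/(RT) = (131.97)(0.0997)/((0.08314)(327.4)) = 13.157/27.220 = 0.4834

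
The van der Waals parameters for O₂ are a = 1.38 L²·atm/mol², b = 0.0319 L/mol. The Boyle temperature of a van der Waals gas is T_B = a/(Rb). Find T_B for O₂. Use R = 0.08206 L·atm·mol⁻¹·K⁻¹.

For a van der Waals gas the second virial coefficient B₂ = b − a/(RT) vanishes at T_B = a/(Rb).
T_B = 1.38/(0.08206×0.0319) = 1.38/0.0026177 = 527.2 K

T_B ≈ 527.2 K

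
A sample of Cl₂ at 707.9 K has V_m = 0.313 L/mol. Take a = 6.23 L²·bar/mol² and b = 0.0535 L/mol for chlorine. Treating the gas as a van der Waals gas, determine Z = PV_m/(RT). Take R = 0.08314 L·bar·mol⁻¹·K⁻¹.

P = RT/(V_m − b) − a/V_m² = (0.08314)(707.9)/(0.313 − 0.0535) − 6.23/(0.313)²
  = 58.855/0.25950 − 63.592 = 226.80 − 63.592 = 163.21 bar
Z = PV_m/(RT) = (163.21)(0.313)/((0.08314)(707.9)) = 51.085/58.855 = 0.8680

Z ≈ 0.8680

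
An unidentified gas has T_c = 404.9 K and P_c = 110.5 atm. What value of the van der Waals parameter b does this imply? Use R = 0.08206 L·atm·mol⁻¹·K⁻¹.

b ≈ 0.03759 L/mol

From T_c = 8a/(27Rb) and P_c = a/(27b²): b = R T_c/(8 P_c).
b = (0.08206)(404.9)/(8×110.5) = 33.226/884.00 = 0.03759 L/mol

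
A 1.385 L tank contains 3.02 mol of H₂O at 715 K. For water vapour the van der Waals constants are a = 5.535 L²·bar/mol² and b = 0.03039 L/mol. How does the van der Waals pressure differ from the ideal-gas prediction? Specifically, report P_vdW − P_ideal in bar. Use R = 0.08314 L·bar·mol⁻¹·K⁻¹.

ΔP ≈ -17.12 bar

Ideal: P_ideal = nRT/V = (3.02)(0.08314)(715)/1.385 = 129.620 bar
vdW: P = nRT/(V − nb) − a n²/V² = 179.524/1.29322 − 50.4814/1.91823 = 138.819 − 26.3167 = 112.502 bar
ΔP = 112.502 − 129.620 = -17.12 bar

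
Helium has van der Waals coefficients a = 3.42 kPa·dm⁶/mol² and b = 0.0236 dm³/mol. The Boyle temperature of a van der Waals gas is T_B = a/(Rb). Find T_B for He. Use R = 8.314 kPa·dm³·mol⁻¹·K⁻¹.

T_B ≈ 17.43 K

For a van der Waals gas the second virial coefficient B₂ = b − a/(RT) vanishes at T_B = a/(Rb).
T_B = 3.42/(8.314×0.0236) = 3.42/0.19621 = 17.43 K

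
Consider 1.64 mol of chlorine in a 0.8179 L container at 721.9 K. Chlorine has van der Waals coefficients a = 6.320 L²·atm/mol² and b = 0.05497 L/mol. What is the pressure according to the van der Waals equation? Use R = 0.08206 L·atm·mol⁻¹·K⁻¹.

P = nRT/(V − nb) − a n²/V²
nRT/(V − nb) = (1.64)(0.08206)(721.9)/(0.8179 − 1.64×0.05497) = 97.152/0.72775 = 133.50 atm
a n²/V² = (6.320)(1.64)²/(0.8179)² = 25.410 atm
P = 133.50 − 25.410 = 108.1 atm

P ≈ 108.1 atm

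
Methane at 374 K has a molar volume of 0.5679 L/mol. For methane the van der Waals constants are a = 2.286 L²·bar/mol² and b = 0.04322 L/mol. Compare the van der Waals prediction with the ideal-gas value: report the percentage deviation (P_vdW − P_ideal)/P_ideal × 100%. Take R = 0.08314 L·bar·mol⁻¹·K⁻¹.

-4.71 %

Ideal: P_ideal = RT/V_m = (0.08314)(374)/0.5679 = 54.7532 bar
vdW: P = RT/(V_m − b) − a/V_m² = 31.0944/0.524680 − 2.286/0.322510 = 59.2636 − 7.08815 = 52.1755 bar
% deviation = (52.1755 − 54.7532)/54.7532 × 100% = -4.71%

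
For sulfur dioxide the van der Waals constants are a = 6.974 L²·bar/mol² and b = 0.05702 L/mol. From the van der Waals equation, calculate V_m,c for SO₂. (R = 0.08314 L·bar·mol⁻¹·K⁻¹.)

For a van der Waals gas, V_m,c = 3b.
V_m,c = 3×0.05702 = 0.1711 L/mol

V_m,c ≈ 0.1711 L/mol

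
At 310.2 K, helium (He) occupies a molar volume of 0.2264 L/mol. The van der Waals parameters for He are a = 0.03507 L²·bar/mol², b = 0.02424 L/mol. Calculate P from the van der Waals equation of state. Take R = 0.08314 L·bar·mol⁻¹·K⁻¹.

P ≈ 126.9 bar

P = RT/(V_m − b) − a/V_m²
RT/(V_m − b) = (0.08314)(310.2)/(0.2264 − 0.02424) = 25.790/0.20216 = 127.57 bar
a/V_m² = 0.03507/(0.2264)² = 0.68420 bar
P = 127.57 − 0.68420 = 126.9 bar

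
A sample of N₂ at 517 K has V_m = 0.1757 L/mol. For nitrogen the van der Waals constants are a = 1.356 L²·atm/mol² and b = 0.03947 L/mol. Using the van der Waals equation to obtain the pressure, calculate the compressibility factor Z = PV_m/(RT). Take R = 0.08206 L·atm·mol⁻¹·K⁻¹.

P = RT/(V_m − b) − a/V_m² = (0.08206)(517)/(0.1757 − 0.03947) − 1.356/(0.1757)²
  = 42.425/0.13623 − 43.925 = 311.42 − 43.925 = 267.50 atm
Z = PV_m/(RT) = (267.50)(0.1757)/((0.08206)(517)) = 47.000/42.425 = 1.108

Z ≈ 1.108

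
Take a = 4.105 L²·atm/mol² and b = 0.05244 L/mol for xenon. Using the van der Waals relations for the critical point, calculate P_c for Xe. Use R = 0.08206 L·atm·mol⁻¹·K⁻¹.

P_c ≈ 55.29 atm

For a van der Waals gas, P_c = a/(27b²).
P_c = 4.105/(27×(0.05244)²) = 4.105/0.074249 = 55.29 atm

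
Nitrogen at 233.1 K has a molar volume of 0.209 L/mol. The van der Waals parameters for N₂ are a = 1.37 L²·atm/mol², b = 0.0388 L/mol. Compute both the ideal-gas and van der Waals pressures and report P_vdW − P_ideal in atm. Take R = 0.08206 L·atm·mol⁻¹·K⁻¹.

ΔP ≈ -10.50 atm

Ideal: P_ideal = RT/V_m = (0.08206)(233.1)/0.209 = 91.5224 atm
vdW: P = RT/(V_m − b) − a/V_m² = 19.1282/0.170200 − 1.37/0.0436810 = 112.387 − 31.3638 = 81.023 atm
ΔP = 81.023 − 91.5224 = -10.50 atm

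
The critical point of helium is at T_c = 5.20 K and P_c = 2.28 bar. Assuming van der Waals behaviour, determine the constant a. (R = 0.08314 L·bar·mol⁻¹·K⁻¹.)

a ≈ 0.03458 L²·bar/mol²

From T_c = 8a/(27Rb) and P_c = a/(27b²): a = 27 R² T_c²/(64 P_c).
a = 27×(0.08314)²×(5.20)²/(64×2.28) = 5.0465/145.92 = 0.03458 L²·bar/mol²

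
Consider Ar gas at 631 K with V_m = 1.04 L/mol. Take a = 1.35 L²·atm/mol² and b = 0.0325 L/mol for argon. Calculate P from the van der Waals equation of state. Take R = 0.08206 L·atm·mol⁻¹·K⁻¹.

P ≈ 50.15 atm

P = RT/(V_m − b) − a/V_m²
RT/(V_m − b) = (0.08206)(631)/(1.04 − 0.0325) = 51.780/1.0075 = 51.395 atm
a/V_m² = 1.35/(1.04)² = 1.2482 atm
P = 51.395 − 1.2482 = 50.15 atm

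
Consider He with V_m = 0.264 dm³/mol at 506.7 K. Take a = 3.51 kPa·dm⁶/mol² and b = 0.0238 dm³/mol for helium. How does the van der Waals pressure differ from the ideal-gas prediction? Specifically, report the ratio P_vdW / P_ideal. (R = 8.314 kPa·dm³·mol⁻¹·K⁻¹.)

P_vdW / P_ideal ≈ 1.096

Ideal: P_ideal = RT/V_m = (8.314)(506.7)/0.264 = 15957.2 kPa
vdW: P = RT/(V_m − b) − a/V_m² = 4212.70/0.240200 − 3.51/0.0696960 = 17538.3 − 50.3616 = 17487.9 kPa
Ratio = 17487.9/15957.2 = 1.096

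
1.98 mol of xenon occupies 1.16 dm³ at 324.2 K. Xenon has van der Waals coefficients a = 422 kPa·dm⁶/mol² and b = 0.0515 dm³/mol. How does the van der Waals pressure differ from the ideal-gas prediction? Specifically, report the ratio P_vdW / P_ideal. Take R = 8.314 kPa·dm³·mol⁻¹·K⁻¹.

Ideal: P_ideal = nRT/V = (1.98)(8.314)(324.2)/1.16 = 4600.77 kPa
vdW: P = nRT/(V − nb) − a n²/V² = 5336.89/1.05803 − 1654.41/1.34560 = 5044.18 − 1229.50 = 3814.68 kPa
Ratio = 3814.68/4600.77 = 0.8291

P_vdW / P_ideal ≈ 0.8291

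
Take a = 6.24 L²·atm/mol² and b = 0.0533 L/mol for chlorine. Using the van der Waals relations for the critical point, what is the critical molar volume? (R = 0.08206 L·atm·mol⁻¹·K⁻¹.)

For a van der Waals gas, V_m,c = 3b.
V_m,c = 3×0.0533 = 0.1599 L/mol

V_m,c ≈ 0.1599 L/mol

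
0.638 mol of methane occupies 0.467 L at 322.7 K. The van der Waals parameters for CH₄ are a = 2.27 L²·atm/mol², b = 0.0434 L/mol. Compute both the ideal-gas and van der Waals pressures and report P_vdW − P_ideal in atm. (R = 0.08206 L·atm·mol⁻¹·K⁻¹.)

ΔP ≈ -1.957 atm

Ideal: P_ideal = nRT/V = (0.638)(0.08206)(322.7)/0.467 = 36.1771 atm
vdW: P = nRT/(V − nb) − a n²/V² = 16.8947/0.439311 − 0.923990/0.218089 = 38.4573 − 4.23676 = 34.2205 atm
ΔP = 34.2205 − 36.1771 = -1.957 atm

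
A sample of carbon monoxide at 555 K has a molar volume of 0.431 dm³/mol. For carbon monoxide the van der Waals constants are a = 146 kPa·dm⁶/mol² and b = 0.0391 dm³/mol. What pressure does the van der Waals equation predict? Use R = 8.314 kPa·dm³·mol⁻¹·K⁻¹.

P = RT/(V_m − b) − a/V_m²
RT/(V_m − b) = (8.314)(555)/(0.431 − 0.0391) = 4614.3/0.39190 = 11774 kPa
a/V_m² = 146/(0.431)² = 785.96 kPa
P = 11774 − 785.96 = 10988 kPa

P ≈ 10988 kPa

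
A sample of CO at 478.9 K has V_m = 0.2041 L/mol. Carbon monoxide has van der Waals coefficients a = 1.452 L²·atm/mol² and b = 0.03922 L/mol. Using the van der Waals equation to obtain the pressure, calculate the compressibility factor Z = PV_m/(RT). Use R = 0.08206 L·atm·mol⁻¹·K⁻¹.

P = RT/(V_m − b) − a/V_m² = (0.08206)(478.9)/(0.2041 − 0.03922) − 1.452/(0.2041)²
  = 39.299/0.16488 − 34.856 = 238.35 − 34.856 = 203.49 atm
Z = PV_m/(RT) = (203.49)(0.2041)/((0.08206)(478.9)) = 41.532/39.299 = 1.057

Z ≈ 1.057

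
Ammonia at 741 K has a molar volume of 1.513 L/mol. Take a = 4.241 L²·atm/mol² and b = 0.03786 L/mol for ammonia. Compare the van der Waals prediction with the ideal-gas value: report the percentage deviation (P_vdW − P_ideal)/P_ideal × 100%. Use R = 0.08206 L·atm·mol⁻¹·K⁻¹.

-2.04 %

Ideal: P_ideal = RT/V_m = (0.08206)(741)/1.513 = 40.1893 atm
vdW: P = RT/(V_m − b) − a/V_m² = 60.8065/1.47514 − 4.241/2.28917 = 41.2208 − 1.85264 = 39.3682 atm
% deviation = (39.3682 − 40.1893)/40.1893 × 100% = -2.04%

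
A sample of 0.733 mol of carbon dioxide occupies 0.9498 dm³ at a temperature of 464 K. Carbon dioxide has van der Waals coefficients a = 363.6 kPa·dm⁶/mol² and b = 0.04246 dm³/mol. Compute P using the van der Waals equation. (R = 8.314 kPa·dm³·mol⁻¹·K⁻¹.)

P = nRT/(V − nb) − a n²/V²
nRT/(V − nb) = (0.733)(8.314)(464)/(0.9498 − 0.733×0.04246) = 2827.7/0.91868 = 3078.0 kPa
a n²/V² = (363.6)(0.733)²/(0.9498)² = 216.55 kPa
P = 3078.0 − 216.55 = 2861 kPa

P ≈ 2861 kPa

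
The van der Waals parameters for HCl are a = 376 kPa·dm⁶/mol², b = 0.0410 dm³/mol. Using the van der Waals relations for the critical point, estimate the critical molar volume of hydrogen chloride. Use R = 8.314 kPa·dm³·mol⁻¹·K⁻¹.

For a van der Waals gas, V_m,c = 3b.
V_m,c = 3×0.0410 = 0.1230 dm³/mol

V_m,c ≈ 0.1230 dm³/mol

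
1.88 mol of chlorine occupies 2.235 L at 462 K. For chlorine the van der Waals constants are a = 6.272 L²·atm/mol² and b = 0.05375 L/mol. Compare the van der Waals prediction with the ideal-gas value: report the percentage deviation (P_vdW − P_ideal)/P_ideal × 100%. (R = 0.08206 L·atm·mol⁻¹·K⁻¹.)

Ideal: P_ideal = nRT/V = (1.88)(0.08206)(462)/2.235 = 31.8899 atm
vdW: P = nRT/(V − nb) − a n²/V² = 71.2740/2.13395 − 22.1678/4.99523 = 33.4000 − 4.43779 = 28.9622 atm
% deviation = (28.9622 − 31.8899)/31.8899 × 100% = -9.18%

-9.18 %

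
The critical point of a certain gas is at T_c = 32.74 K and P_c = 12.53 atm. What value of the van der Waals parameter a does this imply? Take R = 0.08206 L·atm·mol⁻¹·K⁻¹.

From T_c = 8a/(27Rb) and P_c = a/(27b²): a = 27 R² T_c²/(64 P_c).
a = 27×(0.08206)²×(32.74)²/(64×12.53) = 194.89/801.92 = 0.2430 L²·atm/mol²

a ≈ 0.2430 L²·atm/mol²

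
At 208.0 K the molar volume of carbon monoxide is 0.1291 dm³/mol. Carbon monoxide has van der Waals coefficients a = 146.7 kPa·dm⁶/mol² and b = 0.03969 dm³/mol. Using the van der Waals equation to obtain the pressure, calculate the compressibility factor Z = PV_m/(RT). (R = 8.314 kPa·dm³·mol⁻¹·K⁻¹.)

P = RT/(V_m − b) − a/V_m² = (8.314)(208.0)/(0.1291 − 0.03969) − 146.7/(0.1291)²
  = 1729.3/0.089410 − 8801.9 = 19341 − 8801.9 = 10539 kPa
Z = PV_m/(RT) = (10539)(0.1291)/((8.314)(208.0)) = 1360.6/1729.3 = 0.7868

Z ≈ 0.7868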